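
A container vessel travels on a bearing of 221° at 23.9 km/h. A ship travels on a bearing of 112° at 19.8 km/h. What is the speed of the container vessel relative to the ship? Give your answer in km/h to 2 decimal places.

35.66 km/h

Taking east as x and north as y: container vessel velocity = (-15.680, -18.038) km/h; ship velocity = (18.358, -7.417) km/h.
Velocity of container vessel relative to ship = (-15.680, -18.038) − (18.358, -7.417) = (-34.038, -10.620) km/h.
Magnitude = |(-34.038, -10.620)| = 35.656 km/h.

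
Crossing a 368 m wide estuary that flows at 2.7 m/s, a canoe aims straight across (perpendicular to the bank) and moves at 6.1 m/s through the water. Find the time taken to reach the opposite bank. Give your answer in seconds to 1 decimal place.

The component of the canoe's velocity perpendicular to the bank is 6.1 m/s.
The current is parallel to the bank, so it does not affect the crossing time.
Time = 368 / 6.100 = 60.328 s.

60.3 s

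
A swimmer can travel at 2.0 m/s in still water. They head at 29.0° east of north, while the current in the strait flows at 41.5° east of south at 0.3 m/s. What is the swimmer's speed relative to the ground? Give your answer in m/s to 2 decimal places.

Taking east as x and north as y: velocity relative to the water = (0.970, 1.749) m/s; the water relative to ground = (0.199, -0.225) m/s.
Velocity relative to ground = (0.970, 1.749) + (0.199, -0.225) = (1.168, 1.525) m/s.
Speed = |(1.168, 1.525)| = 1.921 m/s.

1.92 m/s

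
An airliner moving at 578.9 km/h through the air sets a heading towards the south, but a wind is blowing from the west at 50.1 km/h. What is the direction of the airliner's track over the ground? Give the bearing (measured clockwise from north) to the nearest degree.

Taking east as x and north as y: velocity relative to the air = (0.000, -578.900) km/h; the air relative to ground = (50.100, 0.000) km/h.
Velocity relative to ground = (0.000, -578.900) + (50.100, 0.000) = (50.100, -578.900) km/h.
Bearing = atan2(50.10, -578.90) = 175.05° clockwise from north.

175°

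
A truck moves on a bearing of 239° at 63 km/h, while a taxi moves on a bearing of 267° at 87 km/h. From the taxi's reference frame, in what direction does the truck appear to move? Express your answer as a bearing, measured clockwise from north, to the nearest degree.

130°

Taking east as x and north as y: truck velocity = (-54.002, -32.447) km/h; taxi velocity = (-86.881, -4.553) km/h.
Velocity of truck relative to taxi = (-54.002, -32.447) − (-86.881, -4.553) = (32.879, -27.894) km/h.
Bearing = atan2(32.88, -27.89) = 130.31° clockwise from north.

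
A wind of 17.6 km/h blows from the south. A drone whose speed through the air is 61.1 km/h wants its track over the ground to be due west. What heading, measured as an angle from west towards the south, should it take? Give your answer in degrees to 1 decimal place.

16.7°

The wind pushes perpendicular to the desired track; the heading must have a component into the wind equal to 17.6 km/h: 61.1 sin θ = 17.6.
sin θ = 0.2881, so θ = 16.741°.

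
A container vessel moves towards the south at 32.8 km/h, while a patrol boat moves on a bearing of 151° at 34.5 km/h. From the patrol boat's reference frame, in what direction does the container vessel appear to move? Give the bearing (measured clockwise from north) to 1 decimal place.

Taking east as x and north as y: container vessel velocity = (0.000, -32.800) km/h; patrol boat velocity = (16.726, -30.174) km/h.
Velocity of container vessel relative to patrol boat = (0.000, -32.800) − (16.726, -30.174) = (-16.726, -2.626) km/h.
Bearing = atan2(-16.73, -2.63) = 261.08° clockwise from north.

261.1°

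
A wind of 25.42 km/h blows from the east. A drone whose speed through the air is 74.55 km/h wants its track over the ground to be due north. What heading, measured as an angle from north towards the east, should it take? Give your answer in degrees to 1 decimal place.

The wind pushes perpendicular to the desired track; the heading must have a component into the wind equal to 25.42 km/h: 74.55 sin θ = 25.42.
sin θ = 0.3410, so θ = 19.937°.

19.9°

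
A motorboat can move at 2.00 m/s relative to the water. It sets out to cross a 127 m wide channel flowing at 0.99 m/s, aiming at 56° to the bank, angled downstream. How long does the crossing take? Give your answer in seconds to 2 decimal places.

76.59 s

The component of the motorboat's velocity perpendicular to the bank is 2.00 × sin 56° = 1.658 m/s.
Only the cross-stream component determines the crossing time; the current contributes nothing perpendicular to the bank.
Time = 127 / 1.658 = 76.595 s.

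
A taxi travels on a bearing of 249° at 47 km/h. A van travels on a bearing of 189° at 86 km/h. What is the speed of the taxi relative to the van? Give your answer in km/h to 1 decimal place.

74.6 km/h

Taking east as x and north as y: taxi velocity = (-43.878, -16.843) km/h; van velocity = (-13.453, -84.941) km/h.
Velocity of taxi relative to van = (-43.878, -16.843) − (-13.453, -84.941) = (-30.425, 68.098) km/h.
Magnitude = |(-30.425, 68.098)| = 74.586 km/h.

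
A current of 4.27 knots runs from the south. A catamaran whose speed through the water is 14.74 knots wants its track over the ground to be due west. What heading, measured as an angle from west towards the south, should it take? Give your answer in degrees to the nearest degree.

17°

The current pushes perpendicular to the desired track; the heading must have a component into the current equal to 4.27 knots: 14.74 sin θ = 4.27.
sin θ = 0.2897, so θ = 16.839°.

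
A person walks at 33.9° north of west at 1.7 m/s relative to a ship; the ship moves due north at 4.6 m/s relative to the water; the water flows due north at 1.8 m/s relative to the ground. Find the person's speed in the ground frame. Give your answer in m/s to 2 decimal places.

In east/north components (m/s): person relative to ship = (-1.411, 0.948); ship relative to water = (0.000, 4.600); water relative to ground = (0.000, 1.800).
Sum = (-1.411, 7.348) m/s.
Speed = |(-1.411, 7.348)| = 7.482 m/s.

7.48 m/s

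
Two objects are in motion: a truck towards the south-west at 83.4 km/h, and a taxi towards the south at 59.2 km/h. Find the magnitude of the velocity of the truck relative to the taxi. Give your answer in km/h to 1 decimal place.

Taking east as x and north as y: truck velocity = (-58.973, -58.973) km/h; taxi velocity = (0.000, -59.200) km/h.
Velocity of truck relative to taxi = (-58.973, -58.973) − (0.000, -59.200) = (-58.973, 0.227) km/h.
Magnitude = |(-58.973, 0.227)| = 58.973 km/h.

59.0 km/h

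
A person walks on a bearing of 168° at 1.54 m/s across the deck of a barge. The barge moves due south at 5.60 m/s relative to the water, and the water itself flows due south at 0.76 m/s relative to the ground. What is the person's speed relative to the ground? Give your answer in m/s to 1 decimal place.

7.9 m/s

In east/north components (m/s): person relative to barge = (0.320, -1.506); barge relative to water = (0.000, -5.600); water relative to ground = (0.000, -0.760).
Sum = (0.320, -7.866) m/s.
Speed = |(0.320, -7.866)| = 7.873 m/s.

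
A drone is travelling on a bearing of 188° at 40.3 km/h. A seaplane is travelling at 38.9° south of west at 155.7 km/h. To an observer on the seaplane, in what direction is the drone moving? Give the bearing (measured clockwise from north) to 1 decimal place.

Taking east as x and north as y: drone velocity = (-5.609, -39.908) km/h; seaplane velocity = (-121.172, -97.774) km/h.
Velocity of drone relative to seaplane = (-5.609, -39.908) − (-121.172, -97.774) = (115.564, 57.866) km/h.
Bearing = atan2(115.56, 57.87) = 63.40° clockwise from north.

063.4°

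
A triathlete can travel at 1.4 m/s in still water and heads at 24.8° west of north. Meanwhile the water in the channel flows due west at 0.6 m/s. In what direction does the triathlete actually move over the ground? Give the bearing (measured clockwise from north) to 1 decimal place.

316.9°

Taking east as x and north as y: velocity relative to the water = (-0.587, 1.271) m/s; the water relative to ground = (-0.600, 0.000) m/s.
Velocity relative to ground = (-0.587, 1.271) + (-0.600, 0.000) = (-1.187, 1.271) m/s.
Bearing = atan2(-1.19, 1.27) = 316.95° clockwise from north.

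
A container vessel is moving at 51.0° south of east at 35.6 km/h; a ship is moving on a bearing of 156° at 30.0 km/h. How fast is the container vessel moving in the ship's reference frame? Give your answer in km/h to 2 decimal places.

Taking east as x and north as y: container vessel velocity = (22.404, -27.666) km/h; ship velocity = (12.202, -27.406) km/h.
Velocity of container vessel relative to ship = (22.404, -27.666) − (12.202, -27.406) = (10.202, -0.260) km/h.
Magnitude = |(10.202, -0.260)| = 10.205 km/h.

10.21 km/h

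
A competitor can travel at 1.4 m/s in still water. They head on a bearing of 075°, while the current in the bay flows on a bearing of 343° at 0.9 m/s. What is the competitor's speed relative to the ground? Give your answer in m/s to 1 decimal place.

1.6 m/s

Taking east as x and north as y: velocity relative to the water = (1.352, 0.362) m/s; the water relative to ground = (-0.263, 0.861) m/s.
Velocity relative to ground = (1.352, 0.362) + (-0.263, 0.861) = (1.089, 1.223) m/s.
Speed = |(1.089, 1.223)| = 1.638 m/s.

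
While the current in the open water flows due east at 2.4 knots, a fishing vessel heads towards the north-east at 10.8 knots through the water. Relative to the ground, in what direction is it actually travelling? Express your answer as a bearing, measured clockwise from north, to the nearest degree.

053°

Taking east as x and north as y: velocity relative to the water = (7.637, 7.637) knots; the water relative to ground = (2.400, 0.000) knots.
Velocity relative to ground = (7.637, 7.637) + (2.400, 0.000) = (10.037, 7.637) knots.
Bearing = atan2(10.04, 7.64) = 52.73° clockwise from north.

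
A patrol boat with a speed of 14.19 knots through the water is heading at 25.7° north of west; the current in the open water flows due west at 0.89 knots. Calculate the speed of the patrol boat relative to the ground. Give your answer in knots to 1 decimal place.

Taking east as x and north as y: velocity relative to the water = (-12.786, 6.154) knots; the water relative to ground = (-0.890, 0.000) knots.
Velocity relative to ground = (-12.786, 6.154) + (-0.890, 0.000) = (-13.676, 6.154) knots.
Speed = |(-13.676, 6.154)| = 14.997 knots.

15.0 knots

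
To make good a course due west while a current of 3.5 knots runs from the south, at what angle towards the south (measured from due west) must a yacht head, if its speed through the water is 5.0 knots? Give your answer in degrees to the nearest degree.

44°

The current pushes perpendicular to the desired track; the heading must have a component into the current equal to 3.5 knots: 5.0 sin θ = 3.5.
sin θ = 0.7000, so θ = 44.427°.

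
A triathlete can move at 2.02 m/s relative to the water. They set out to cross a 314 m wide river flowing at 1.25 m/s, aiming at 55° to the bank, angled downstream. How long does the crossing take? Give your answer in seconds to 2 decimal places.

189.76 s

The component of the triathlete's velocity perpendicular to the bank is 2.02 × sin 55° = 1.655 m/s.
Only the cross-stream component determines the crossing time; the current contributes nothing perpendicular to the bank.
Time = 314 / 1.655 = 189.764 s.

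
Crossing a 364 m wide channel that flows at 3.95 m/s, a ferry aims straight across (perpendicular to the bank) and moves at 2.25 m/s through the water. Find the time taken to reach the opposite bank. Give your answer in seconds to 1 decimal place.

161.8 s

The component of the ferry's velocity perpendicular to the bank is 2.25 m/s.
The flow acts along the bank and has no component across it.
Time = 364 / 2.250 = 161.778 s.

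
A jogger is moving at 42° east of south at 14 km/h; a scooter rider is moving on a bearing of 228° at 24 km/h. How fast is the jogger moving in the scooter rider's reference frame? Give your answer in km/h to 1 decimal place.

Taking east as x and north as y: jogger velocity = (9.368, -10.404) km/h; scooter rider velocity = (-17.835, -16.059) km/h.
Velocity of jogger relative to scooter rider = (9.368, -10.404) − (-17.835, -16.059) = (27.203, 5.655) km/h.
Magnitude = |(27.203, 5.655)| = 27.785 km/h.

27.8 km/h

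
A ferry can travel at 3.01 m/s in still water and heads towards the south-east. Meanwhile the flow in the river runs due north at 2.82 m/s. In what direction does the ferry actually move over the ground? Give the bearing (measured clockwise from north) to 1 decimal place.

Taking east as x and north as y: velocity relative to the water = (2.128, -2.128) m/s; the water relative to ground = (0.000, 2.820) m/s.
Velocity relative to ground = (2.128, -2.128) + (0.000, 2.820) = (2.128, 0.692) m/s.
Bearing = atan2(2.13, 0.69) = 72.00° clockwise from north.

072.0°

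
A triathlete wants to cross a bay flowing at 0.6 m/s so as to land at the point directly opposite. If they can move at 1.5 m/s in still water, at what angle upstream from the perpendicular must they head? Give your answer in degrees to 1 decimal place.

To cancel the current, the upstream component of the triathlete's velocity must equal the flow: 1.5 sin θ = 0.6.
sin θ = 0.6 / 1.5 = 0.4000.
θ = arcsin(0.4000) = 23.578°.

23.6°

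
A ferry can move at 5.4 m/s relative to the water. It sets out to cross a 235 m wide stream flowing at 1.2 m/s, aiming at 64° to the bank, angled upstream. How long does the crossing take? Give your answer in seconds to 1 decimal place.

The component of the ferry's velocity perpendicular to the bank is 5.4 × sin 64° = 4.853 m/s.
Only the cross-stream component determines the crossing time; the current contributes nothing perpendicular to the bank.
Time = 235 / 4.853 = 48.419 s.

48.4 s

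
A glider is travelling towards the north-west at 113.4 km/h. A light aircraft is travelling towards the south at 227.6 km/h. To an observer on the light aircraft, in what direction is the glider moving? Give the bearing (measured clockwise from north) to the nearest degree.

Taking east as x and north as y: glider velocity = (-80.186, 80.186) km/h; light aircraft velocity = (0.000, -227.600) km/h.
Velocity of glider relative to light aircraft = (-80.186, 80.186) − (0.000, -227.600) = (-80.186, 307.786) km/h.
Bearing = atan2(-80.19, 307.79) = 345.40° clockwise from north.

345°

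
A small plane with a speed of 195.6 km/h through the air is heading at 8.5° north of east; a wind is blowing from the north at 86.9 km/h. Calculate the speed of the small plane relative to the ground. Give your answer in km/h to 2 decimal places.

201.96 km/h

Taking east as x and north as y: velocity relative to the air = (193.452, 28.912) km/h; the air relative to ground = (0.000, -86.900) km/h.
Velocity relative to ground = (193.452, 28.912) + (0.000, -86.900) = (193.452, -57.988) km/h.
Speed = |(193.452, -57.988)| = 201.956 km/h.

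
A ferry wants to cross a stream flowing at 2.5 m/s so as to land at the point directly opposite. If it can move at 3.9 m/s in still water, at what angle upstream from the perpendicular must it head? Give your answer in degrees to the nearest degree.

40°

To cancel the current, the upstream component of the ferry's velocity must equal the flow: 3.9 sin θ = 2.5.
sin θ = 2.5 / 3.9 = 0.6410.
θ = arcsin(0.6410) = 39.868°.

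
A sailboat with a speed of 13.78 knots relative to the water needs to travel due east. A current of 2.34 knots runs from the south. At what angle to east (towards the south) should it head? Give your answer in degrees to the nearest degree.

10°

The current pushes perpendicular to the desired track; the heading must have a component into the current equal to 2.34 knots: 13.78 sin θ = 2.34.
sin θ = 0.1698, so θ = 9.777°.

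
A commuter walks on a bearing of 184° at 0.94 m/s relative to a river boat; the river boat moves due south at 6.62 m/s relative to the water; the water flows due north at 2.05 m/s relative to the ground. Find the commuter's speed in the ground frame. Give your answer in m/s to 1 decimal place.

In east/north components (m/s): commuter relative to river boat = (-0.066, -0.938); river boat relative to water = (0.000, -6.620); water relative to ground = (0.000, 2.050).
Sum = (-0.066, -5.508) m/s.
Speed = |(-0.066, -5.508)| = 5.508 m/s.

5.5 m/s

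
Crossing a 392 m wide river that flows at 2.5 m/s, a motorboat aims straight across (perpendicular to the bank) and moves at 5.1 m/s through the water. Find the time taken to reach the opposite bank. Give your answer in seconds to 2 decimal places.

The component of the motorboat's velocity perpendicular to the bank is 5.1 m/s.
Only the cross-stream component determines the crossing time; the current contributes nothing perpendicular to the bank.
Time = 392 / 5.100 = 76.863 s.

76.86 s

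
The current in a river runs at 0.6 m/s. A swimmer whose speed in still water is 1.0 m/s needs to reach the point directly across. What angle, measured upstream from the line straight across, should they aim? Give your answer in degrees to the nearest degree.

To cancel the current, the upstream component of the swimmer's velocity must equal the flow: 1.0 sin θ = 0.6.
sin θ = 0.6 / 1.0 = 0.6000.
θ = arcsin(0.6000) = 36.870°.

37°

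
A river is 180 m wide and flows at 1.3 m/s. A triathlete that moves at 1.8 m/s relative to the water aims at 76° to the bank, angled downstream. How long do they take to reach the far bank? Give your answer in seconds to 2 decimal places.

103.06 s

The component of the triathlete's velocity perpendicular to the bank is 1.8 × sin 76° = 1.747 m/s.
Only the cross-stream component determines the crossing time; the current contributes nothing perpendicular to the bank.
Time = 180 / 1.747 = 103.061 s.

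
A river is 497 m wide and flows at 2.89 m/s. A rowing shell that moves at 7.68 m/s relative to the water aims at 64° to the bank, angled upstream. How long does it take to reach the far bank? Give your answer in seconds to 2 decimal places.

The component of the rowing shell's velocity perpendicular to the bank is 7.68 × sin 64° = 6.903 m/s.
Only the cross-stream component determines the crossing time; the current contributes nothing perpendicular to the bank.
Time = 497 / 6.903 = 72.000 s.

72.00 s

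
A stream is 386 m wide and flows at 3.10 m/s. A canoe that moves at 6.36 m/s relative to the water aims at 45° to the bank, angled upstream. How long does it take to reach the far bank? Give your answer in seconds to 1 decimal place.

85.8 s

The component of the canoe's velocity perpendicular to the bank is 6.36 × sin 45° = 4.497 m/s.
The current is parallel to the bank, so it does not affect the crossing time.
Time = 386 / 4.497 = 85.831 s.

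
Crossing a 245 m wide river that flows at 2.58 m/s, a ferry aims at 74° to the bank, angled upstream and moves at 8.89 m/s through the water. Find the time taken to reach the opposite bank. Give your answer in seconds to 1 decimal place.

28.7 s

The component of the ferry's velocity perpendicular to the bank is 8.89 × sin 74° = 8.546 m/s.
The flow acts along the bank and has no component across it.
Time = 245 / 8.546 = 28.670 s.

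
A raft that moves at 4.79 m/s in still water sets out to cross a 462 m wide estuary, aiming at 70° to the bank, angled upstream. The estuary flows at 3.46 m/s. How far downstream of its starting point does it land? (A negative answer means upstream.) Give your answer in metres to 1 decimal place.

Perpendicular speed = 4.501 m/s; crossing time = 462 / 4.501 = 102.641 s.
Net downstream speed = 1.822 m/s.
Drift = 1.822 × 102.641 = 186.983 m (downstream).

187.0 m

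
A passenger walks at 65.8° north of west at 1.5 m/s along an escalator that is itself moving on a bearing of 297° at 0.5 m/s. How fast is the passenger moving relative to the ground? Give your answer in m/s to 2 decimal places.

Taking east as x and north as y: escalator velocity = (-0.446, 0.227) m/s; passenger velocity relative to escalator = (-0.615, 1.368) m/s.
Velocity relative to ground = (-0.446, 0.227) + (-0.615, 1.368) = (-1.060, 1.595) m/s.
Speed = |(-1.060, 1.595)| = 1.915 m/s.

1.92 m/s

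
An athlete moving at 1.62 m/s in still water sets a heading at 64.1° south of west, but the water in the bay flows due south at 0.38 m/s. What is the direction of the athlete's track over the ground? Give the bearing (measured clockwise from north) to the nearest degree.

201°

Taking east as x and north as y: velocity relative to the water = (-0.708, -1.457) m/s; the water relative to ground = (0.000, -0.380) m/s.
Velocity relative to ground = (-0.708, -1.457) + (0.000, -0.380) = (-0.708, -1.837) m/s.
Bearing = atan2(-0.71, -1.84) = 201.06° clockwise from north.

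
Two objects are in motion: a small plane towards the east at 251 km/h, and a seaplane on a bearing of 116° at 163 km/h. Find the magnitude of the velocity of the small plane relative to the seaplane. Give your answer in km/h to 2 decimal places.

126.59 km/h

Taking east as x and north as y: small plane velocity = (251.000, 0.000) km/h; seaplane velocity = (146.503, -71.454) km/h.
Velocity of small plane relative to seaplane = (251.000, 0.000) − (146.503, -71.454) = (104.497, 71.454) km/h.
Magnitude = |(104.497, 71.454)| = 126.591 km/h.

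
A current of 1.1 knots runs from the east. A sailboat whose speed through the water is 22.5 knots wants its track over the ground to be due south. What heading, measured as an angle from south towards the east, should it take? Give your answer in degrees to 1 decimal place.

2.8°

The current pushes perpendicular to the desired track; the heading must have a component into the current equal to 1.1 knots: 22.5 sin θ = 1.1.
sin θ = 0.0489, so θ = 2.802°.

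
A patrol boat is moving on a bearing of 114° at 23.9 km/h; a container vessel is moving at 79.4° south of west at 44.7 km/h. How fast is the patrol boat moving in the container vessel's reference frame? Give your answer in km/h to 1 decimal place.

45.5 km/h

Taking east as x and north as y: patrol boat velocity = (21.834, -9.721) km/h; container vessel velocity = (-8.223, -43.937) km/h.
Velocity of patrol boat relative to container vessel = (21.834, -9.721) − (-8.223, -43.937) = (30.056, 34.216) km/h.
Magnitude = |(30.056, 34.216)| = 45.543 km/h.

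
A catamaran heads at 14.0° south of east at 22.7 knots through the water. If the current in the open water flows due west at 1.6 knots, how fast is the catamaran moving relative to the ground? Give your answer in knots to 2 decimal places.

21.15 knots

Taking east as x and north as y: velocity relative to the water = (22.026, -5.492) knots; the water relative to ground = (-1.600, 0.000) knots.
Velocity relative to ground = (22.026, -5.492) + (-1.600, 0.000) = (20.426, -5.492) knots.
Speed = |(20.426, -5.492)| = 21.151 knots.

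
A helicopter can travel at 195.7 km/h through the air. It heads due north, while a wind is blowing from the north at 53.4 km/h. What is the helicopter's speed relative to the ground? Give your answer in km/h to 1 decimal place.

Taking east as x and north as y: velocity relative to the air = (0.000, 195.700) km/h; the air relative to ground = (0.000, -53.400) km/h.
Velocity relative to ground = (0.000, 195.700) + (0.000, -53.400) = (0.000, 142.300) km/h.
Speed = |(0.000, 142.300)| = 142.300 km/h.

142.3 km/h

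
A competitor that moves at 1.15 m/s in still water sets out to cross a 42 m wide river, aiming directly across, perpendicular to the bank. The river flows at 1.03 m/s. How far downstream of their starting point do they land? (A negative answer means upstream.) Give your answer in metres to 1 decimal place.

37.6 m

Perpendicular speed = 1.150 m/s; crossing time = 42 / 1.150 = 36.522 s.
Net downstream speed = 1.030 m/s.
Drift = 1.030 × 36.522 = 37.617 m (downstream).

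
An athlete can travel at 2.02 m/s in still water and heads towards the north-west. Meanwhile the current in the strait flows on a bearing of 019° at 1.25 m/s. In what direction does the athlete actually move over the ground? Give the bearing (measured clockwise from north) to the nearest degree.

339°

Taking east as x and north as y: velocity relative to the water = (-1.428, 1.428) m/s; the water relative to ground = (0.407, 1.182) m/s.
Velocity relative to ground = (-1.428, 1.428) + (0.407, 1.182) = (-1.021, 2.610) m/s.
Bearing = atan2(-1.02, 2.61) = 338.63° clockwise from north.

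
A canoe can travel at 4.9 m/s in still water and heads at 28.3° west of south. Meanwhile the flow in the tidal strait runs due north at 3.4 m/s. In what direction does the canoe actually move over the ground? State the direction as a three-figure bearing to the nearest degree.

249°

Taking east as x and north as y: velocity relative to the water = (-2.323, -4.314) m/s; the water relative to ground = (0.000, 3.400) m/s.
Velocity relative to ground = (-2.323, -4.314) + (0.000, 3.400) = (-2.323, -0.914) m/s.
Bearing = atan2(-2.32, -0.91) = 248.52° clockwise from north.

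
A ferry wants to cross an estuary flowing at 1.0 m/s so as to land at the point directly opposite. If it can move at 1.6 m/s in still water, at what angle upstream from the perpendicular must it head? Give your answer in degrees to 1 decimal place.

38.7°

To cancel the current, the upstream component of the ferry's velocity must equal the flow: 1.6 sin θ = 1.0.
sin θ = 1.0 / 1.6 = 0.6250.
θ = arcsin(0.6250) = 38.682°.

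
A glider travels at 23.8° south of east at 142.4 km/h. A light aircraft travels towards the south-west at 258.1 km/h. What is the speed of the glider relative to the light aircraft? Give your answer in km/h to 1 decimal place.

336.9 km/h

Taking east as x and north as y: glider velocity = (130.290, -57.465) km/h; light aircraft velocity = (-182.504, -182.504) km/h.
Velocity of glider relative to light aircraft = (130.290, -57.465) − (-182.504, -182.504) = (312.795, 125.039) km/h.
Magnitude = |(312.795, 125.039)| = 336.861 km/h.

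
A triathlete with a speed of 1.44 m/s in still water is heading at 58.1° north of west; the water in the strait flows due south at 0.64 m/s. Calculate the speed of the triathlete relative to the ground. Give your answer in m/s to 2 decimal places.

0.96 m/s

Taking east as x and north as y: velocity relative to the water = (-0.761, 1.223) m/s; the water relative to ground = (0.000, -0.640) m/s.
Velocity relative to ground = (-0.761, 1.223) + (0.000, -0.640) = (-0.761, 0.583) m/s.
Speed = |(-0.761, 0.583)| = 0.958 m/s.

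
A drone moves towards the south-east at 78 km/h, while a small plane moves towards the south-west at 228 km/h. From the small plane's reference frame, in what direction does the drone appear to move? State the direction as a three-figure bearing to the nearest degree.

Taking east as x and north as y: drone velocity = (55.154, -55.154) km/h; small plane velocity = (-161.220, -161.220) km/h.
Velocity of drone relative to small plane = (55.154, -55.154) − (-161.220, -161.220) = (216.375, 106.066) km/h.
Bearing = atan2(216.37, 106.07) = 63.89° clockwise from north.

064°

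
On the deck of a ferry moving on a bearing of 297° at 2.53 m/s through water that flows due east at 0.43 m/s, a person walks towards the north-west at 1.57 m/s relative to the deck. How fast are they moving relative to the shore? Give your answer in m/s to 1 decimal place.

3.7 m/s

In east/north components (m/s): person relative to ferry = (-1.110, 1.110); ferry relative to water = (-2.254, 1.149); water relative to ground = (0.430, 0.000).
Sum = (-2.934, 2.259) m/s.
Speed = |(-2.934, 2.259)| = 3.703 m/s.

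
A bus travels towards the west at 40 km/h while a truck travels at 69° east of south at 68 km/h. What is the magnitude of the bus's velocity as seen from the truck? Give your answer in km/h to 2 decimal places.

106.31 km/h

Taking east as x and north as y: bus velocity = (-40.000, 0.000) km/h; truck velocity = (63.483, -24.369) km/h.
Velocity of bus relative to truck = (-40.000, 0.000) − (63.483, -24.369) = (-103.483, 24.369) km/h.
Magnitude = |(-103.483, 24.369)| = 106.314 km/h.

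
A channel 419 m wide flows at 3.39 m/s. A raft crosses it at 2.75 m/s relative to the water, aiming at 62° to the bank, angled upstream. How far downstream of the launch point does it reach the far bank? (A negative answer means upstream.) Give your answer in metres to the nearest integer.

Perpendicular speed = 2.428 m/s; crossing time = 419 / 2.428 = 172.562 s.
Net downstream speed = 2.099 m/s.
Drift = 2.099 × 172.562 = 362.201 m (downstream).

362 m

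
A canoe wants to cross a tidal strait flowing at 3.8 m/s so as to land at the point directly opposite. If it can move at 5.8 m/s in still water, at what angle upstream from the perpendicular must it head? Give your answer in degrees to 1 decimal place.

40.9°

To cancel the current, the upstream component of the canoe's velocity must equal the flow: 5.8 sin θ = 3.8.
sin θ = 3.8 / 5.8 = 0.6552.
θ = arcsin(0.6552) = 40.933°.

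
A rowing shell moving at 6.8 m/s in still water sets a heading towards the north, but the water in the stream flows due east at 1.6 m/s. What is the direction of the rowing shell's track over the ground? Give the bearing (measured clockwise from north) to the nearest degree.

Taking east as x and north as y: velocity relative to the water = (0.000, 6.800) m/s; the water relative to ground = (1.600, 0.000) m/s.
Velocity relative to ground = (0.000, 6.800) + (1.600, 0.000) = (1.600, 6.800) m/s.
Bearing = atan2(1.60, 6.80) = 13.24° clockwise from north.

013°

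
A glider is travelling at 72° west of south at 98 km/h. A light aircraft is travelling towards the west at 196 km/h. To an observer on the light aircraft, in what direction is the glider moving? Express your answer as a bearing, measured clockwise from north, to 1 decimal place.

Taking east as x and north as y: glider velocity = (-93.204, -30.284) km/h; light aircraft velocity = (-196.000, 0.000) km/h.
Velocity of glider relative to light aircraft = (-93.204, -30.284) − (-196.000, 0.000) = (102.796, -30.284) km/h.
Bearing = atan2(102.80, -30.28) = 106.41° clockwise from north.

106.4°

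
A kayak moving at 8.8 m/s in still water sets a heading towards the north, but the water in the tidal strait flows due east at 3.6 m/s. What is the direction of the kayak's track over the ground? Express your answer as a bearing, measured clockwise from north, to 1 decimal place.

Taking east as x and north as y: velocity relative to the water = (0.000, 8.800) m/s; the water relative to ground = (3.600, 0.000) m/s.
Velocity relative to ground = (0.000, 8.800) + (3.600, 0.000) = (3.600, 8.800) m/s.
Bearing = atan2(3.60, 8.80) = 22.25° clockwise from north.

022.2°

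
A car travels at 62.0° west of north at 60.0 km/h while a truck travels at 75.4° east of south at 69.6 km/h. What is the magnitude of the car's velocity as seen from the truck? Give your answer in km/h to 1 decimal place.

Taking east as x and north as y: car velocity = (-52.977, 28.168) km/h; truck velocity = (67.353, -17.544) km/h.
Velocity of car relative to truck = (-52.977, 28.168) − (67.353, -17.544) = (-120.329, 45.712) km/h.
Magnitude = |(-120.329, 45.712)| = 128.720 km/h.

128.7 km/h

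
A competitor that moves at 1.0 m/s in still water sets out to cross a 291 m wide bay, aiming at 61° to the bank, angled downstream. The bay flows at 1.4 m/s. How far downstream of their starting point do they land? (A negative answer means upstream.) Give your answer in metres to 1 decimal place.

Perpendicular speed = 0.875 m/s; crossing time = 291 / 0.875 = 332.716 s.
Net downstream speed = 1.885 m/s.
Drift = 1.885 × 332.716 = 627.106 m (downstream).

627.1 m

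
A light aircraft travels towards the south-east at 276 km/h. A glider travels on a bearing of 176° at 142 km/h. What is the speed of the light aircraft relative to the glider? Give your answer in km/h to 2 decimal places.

192.83 km/h

Taking east as x and north as y: light aircraft velocity = (195.161, -195.161) km/h; glider velocity = (9.905, -141.654) km/h.
Velocity of light aircraft relative to glider = (195.161, -195.161) − (9.905, -141.654) = (185.256, -53.507) km/h.
Magnitude = |(185.256, -53.507)| = 192.829 km/h.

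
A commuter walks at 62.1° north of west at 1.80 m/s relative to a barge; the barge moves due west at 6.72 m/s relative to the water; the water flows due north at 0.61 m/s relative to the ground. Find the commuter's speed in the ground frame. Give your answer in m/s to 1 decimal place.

7.9 m/s

In east/north components (m/s): commuter relative to barge = (-0.842, 1.591); barge relative to water = (-6.720, 0.000); water relative to ground = (0.000, 0.610).
Sum = (-7.562, 2.201) m/s.
Speed = |(-7.562, 2.201)| = 7.876 m/s.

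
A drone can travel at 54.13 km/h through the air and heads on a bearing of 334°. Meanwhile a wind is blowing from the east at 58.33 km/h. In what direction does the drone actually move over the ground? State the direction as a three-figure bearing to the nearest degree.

Taking east as x and north as y: velocity relative to the air = (-23.729, 48.652) km/h; the air relative to ground = (-58.330, 0.000) km/h.
Velocity relative to ground = (-23.729, 48.652) + (-58.330, 0.000) = (-82.059, 48.652) km/h.
Bearing = atan2(-82.06, 48.65) = 300.66° clockwise from north.

301°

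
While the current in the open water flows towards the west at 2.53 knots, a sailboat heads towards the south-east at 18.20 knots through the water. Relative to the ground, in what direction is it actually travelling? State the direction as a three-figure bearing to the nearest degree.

141°

Taking east as x and north as y: velocity relative to the water = (12.869, -12.869) knots; the water relative to ground = (-2.530, 0.000) knots.
Velocity relative to ground = (12.869, -12.869) + (-2.530, 0.000) = (10.339, -12.869) knots.
Bearing = atan2(10.34, -12.87) = 141.22° clockwise from north.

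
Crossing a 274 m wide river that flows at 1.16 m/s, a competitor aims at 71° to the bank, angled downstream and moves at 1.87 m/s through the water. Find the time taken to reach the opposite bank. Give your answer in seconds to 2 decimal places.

154.97 s

The component of the competitor's velocity perpendicular to the bank is 1.87 × sin 71° = 1.768 m/s.
Only the cross-stream component determines the crossing time; the current contributes nothing perpendicular to the bank.
Time = 274 / 1.768 = 154.967 s.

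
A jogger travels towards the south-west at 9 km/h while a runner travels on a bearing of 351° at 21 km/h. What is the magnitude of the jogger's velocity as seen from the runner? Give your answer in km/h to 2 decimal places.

Taking east as x and north as y: jogger velocity = (-6.364, -6.364) km/h; runner velocity = (-3.285, 20.741) km/h.
Velocity of jogger relative to runner = (-6.364, -6.364) − (-3.285, 20.741) = (-3.079, -27.105) km/h.
Magnitude = |(-3.079, -27.105)| = 27.280 km/h.

27.28 km/h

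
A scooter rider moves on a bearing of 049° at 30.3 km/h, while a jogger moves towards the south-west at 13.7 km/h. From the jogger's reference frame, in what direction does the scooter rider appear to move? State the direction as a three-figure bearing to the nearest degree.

048°

Taking east as x and north as y: scooter rider velocity = (22.868, 19.879) km/h; jogger velocity = (-9.687, -9.687) km/h.
Velocity of scooter rider relative to jogger = (22.868, 19.879) − (-9.687, -9.687) = (32.555, 29.566) km/h.
Bearing = atan2(32.56, 29.57) = 47.75° clockwise from north.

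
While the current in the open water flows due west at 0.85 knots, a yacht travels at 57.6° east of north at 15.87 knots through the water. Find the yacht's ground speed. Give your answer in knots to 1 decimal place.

Taking east as x and north as y: velocity relative to the water = (13.399, 8.504) knots; the water relative to ground = (-0.850, 0.000) knots.
Velocity relative to ground = (13.399, 8.504) + (-0.850, 0.000) = (12.549, 8.504) knots.
Speed = |(12.549, 8.504)| = 15.159 knots.

15.2 knots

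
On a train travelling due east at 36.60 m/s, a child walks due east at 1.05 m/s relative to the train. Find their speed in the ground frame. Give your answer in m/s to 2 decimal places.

Taking east as x and north as y: train velocity = (36.600, 0.000) m/s; child velocity relative to train = (1.050, 0.000) m/s.
Velocity relative to ground = (36.600, 0.000) + (1.050, 0.000) = (37.650, 0.000) m/s.
Speed = |(37.650, 0.000)| = 37.650 m/s.

37.65 m/s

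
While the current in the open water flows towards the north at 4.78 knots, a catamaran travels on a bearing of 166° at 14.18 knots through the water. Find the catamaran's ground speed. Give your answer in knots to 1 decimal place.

Taking east as x and north as y: velocity relative to the water = (3.430, -13.759) knots; the water relative to ground = (0.000, 4.780) knots.
Velocity relative to ground = (3.430, -13.759) + (0.000, 4.780) = (3.430, -8.979) knots.
Speed = |(3.430, -8.979)| = 9.612 knots.

9.6 knots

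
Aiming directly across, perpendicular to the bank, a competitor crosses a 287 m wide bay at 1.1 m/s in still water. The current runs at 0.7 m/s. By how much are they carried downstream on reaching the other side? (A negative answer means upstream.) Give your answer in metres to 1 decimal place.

182.6 m

Perpendicular speed = 1.100 m/s; crossing time = 287 / 1.100 = 260.909 s.
Net downstream speed = 0.700 m/s.
Drift = 0.700 × 260.909 = 182.636 m (downstream).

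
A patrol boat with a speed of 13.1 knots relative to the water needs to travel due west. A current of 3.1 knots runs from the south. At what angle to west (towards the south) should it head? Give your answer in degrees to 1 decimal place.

The current pushes perpendicular to the desired track; the heading must have a component into the current equal to 3.1 knots: 13.1 sin θ = 3.1.
sin θ = 0.2366, so θ = 13.688°.

13.7°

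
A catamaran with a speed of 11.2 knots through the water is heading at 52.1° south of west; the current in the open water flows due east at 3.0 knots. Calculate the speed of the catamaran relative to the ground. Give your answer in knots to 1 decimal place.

9.7 knots

Taking east as x and north as y: velocity relative to the water = (-6.880, -8.838) knots; the water relative to ground = (3.000, 0.000) knots.
Velocity relative to ground = (-6.880, -8.838) + (3.000, 0.000) = (-3.880, -8.838) knots.
Speed = |(-3.880, -8.838)| = 9.652 knots.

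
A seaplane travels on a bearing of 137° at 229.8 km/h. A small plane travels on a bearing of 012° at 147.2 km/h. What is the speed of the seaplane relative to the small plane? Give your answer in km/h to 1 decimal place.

336.6 km/h

Taking east as x and north as y: seaplane velocity = (156.723, -168.065) km/h; small plane velocity = (30.605, 143.983) km/h.
Velocity of seaplane relative to small plane = (156.723, -168.065) − (30.605, 143.983) = (126.119, -312.048) km/h.
Magnitude = |(126.119, -312.048)| = 336.571 km/h.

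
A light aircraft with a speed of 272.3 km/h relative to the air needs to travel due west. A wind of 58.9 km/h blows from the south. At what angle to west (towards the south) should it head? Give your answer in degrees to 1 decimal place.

12.5°

The wind pushes perpendicular to the desired track; the heading must have a component into the wind equal to 58.9 km/h: 272.3 sin θ = 58.9.
sin θ = 0.2163, so θ = 12.492°.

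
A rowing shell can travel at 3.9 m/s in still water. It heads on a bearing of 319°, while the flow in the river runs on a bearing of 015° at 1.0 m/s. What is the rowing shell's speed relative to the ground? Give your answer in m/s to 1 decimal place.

Taking east as x and north as y: velocity relative to the water = (-2.559, 2.943) m/s; the water relative to ground = (0.259, 0.966) m/s.
Velocity relative to ground = (-2.559, 2.943) + (0.259, 0.966) = (-2.300, 3.909) m/s.
Speed = |(-2.300, 3.909)| = 4.536 m/s.

4.5 m/s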